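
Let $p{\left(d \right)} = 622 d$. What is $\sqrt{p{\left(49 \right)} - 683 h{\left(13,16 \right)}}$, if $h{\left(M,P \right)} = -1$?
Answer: $\sqrt{31161} \approx 176.52$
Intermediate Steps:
$\sqrt{p{\left(49 \right)} - 683 h{\left(13,16 \right)}} = \sqrt{622 \cdot 49 - -683} = \sqrt{30478 + 683} = \sqrt{31161}$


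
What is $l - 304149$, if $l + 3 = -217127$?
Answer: $-521279$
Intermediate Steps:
$l = -217130$ ($l = -3 - 217127 = -217130$)
$l - 304149 = -217130 - 304149 = -521279$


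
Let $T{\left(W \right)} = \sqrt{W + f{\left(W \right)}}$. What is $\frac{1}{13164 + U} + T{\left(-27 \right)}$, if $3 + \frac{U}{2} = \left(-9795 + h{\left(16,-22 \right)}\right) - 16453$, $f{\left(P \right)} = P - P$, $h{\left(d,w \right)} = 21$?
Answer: $- \frac{1}{39296} + 3 i \sqrt{3} \approx -2.5448 \cdot 10^{-5} + 5.1962 i$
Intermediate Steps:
$f{\left(P \right)} = 0$
$U = -52460$ ($U = -6 + 2 \left(\left(-9795 + 21\right) - 16453\right) = -6 + 2 \left(-9774 - 16453\right) = -6 + 2 \left(-26227\right) = -6 - 52454 = -52460$)
$T{\left(W \right)} = \sqrt{W}$ ($T{\left(W \right)} = \sqrt{W + 0} = \sqrt{W}$)
$\frac{1}{13164 + U} + T{\left(-27 \right)} = \frac{1}{13164 - 52460} + \sqrt{-27} = \frac{1}{-39296} + 3 i \sqrt{3} = - \frac{1}{39296} + 3 i \sqrt{3}$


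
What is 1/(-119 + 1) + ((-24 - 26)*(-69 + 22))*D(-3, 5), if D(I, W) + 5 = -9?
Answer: -3882201/118 ≈ -32900.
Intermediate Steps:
D(I, W) = -14 (D(I, W) = -5 - 9 = -14)
1/(-119 + 1) + ((-24 - 26)*(-69 + 22))*D(-3, 5) = 1/(-119 + 1) + ((-24 - 26)*(-69 + 22))*(-14) = 1/(-118) - 50*(-47)*(-14) = -1/118 + 2350*(-14) = -1/118 - 32900 = -3882201/118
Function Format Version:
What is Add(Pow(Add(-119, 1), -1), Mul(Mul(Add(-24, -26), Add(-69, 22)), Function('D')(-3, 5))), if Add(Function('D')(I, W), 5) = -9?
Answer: Rational(-3882201, 118) ≈ -32900.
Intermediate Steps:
Function('D')(I, W) = -14 (Function('D')(I, W) = Add(-5, -9) = -14)
Add(Pow(Add(-119, 1), -1), Mul(Mul(Add(-24, -26), Add(-69, 22)), Function('D')(-3, 5))) = Add(Pow(Add(-119, 1), -1), Mul(Mul(Add(-24, -26), Add(-69, 22)), -14)) = Add(Pow(-118, -1), Mul(Mul(-50, -47), -14)) = Add(Rational(-1, 118), Mul(2350, -14)) = Add(Rational(-1, 118), -32900) = Rational(-3882201, 118)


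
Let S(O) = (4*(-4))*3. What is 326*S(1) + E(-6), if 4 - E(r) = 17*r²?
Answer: -16256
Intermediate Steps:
E(r) = 4 - 17*r²
S(O) = -48 (S(O) = -16*3 = -48)
326*S(1) + E(-6) = 326*(-48) + (4 - 17*(-6)²) = -15648 + (4 - 17*36) = -15648 + (4 - 612) = -15648 - 608 = -16256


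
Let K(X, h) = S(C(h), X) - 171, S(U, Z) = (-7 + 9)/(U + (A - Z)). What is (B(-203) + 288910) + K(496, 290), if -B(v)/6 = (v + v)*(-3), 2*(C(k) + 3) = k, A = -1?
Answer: 99908003/355 ≈ 2.8143e+5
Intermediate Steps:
C(k) = -3 + k/2
B(v) = 36*v (B(v) = -6*(v + v)*(-3) = -6*2*v*(-3) = -(-36)*v = 36*v)
S(U, Z) = 2/(-1 + U - Z) (S(U, Z) = (-7 + 9)/(U + (-1 - Z)) = 2/(-1 + U - Z))
K(X, h) = -171 + 2/(-4 + h/2 - X) (K(X, h) = 2/(-1 + (-3 + h/2) - X) - 171 = 2/(-4 + h/2 - X) - 171 = -171 + 2/(-4 + h/2 - X))
(B(-203) + 288910) + K(496, 290) = (36*(-203) + 288910) + (-1372 - 342*496 + 171*290)/(8 - 1*290 + 2*496) = (-7308 + 288910) + (-1372 - 169632 + 49590)/(8 - 290 + 992) = 281602 - 121414/710 = 281602 + (1/710)*(-121414) = 281602 - 60707/355 = 99908003/355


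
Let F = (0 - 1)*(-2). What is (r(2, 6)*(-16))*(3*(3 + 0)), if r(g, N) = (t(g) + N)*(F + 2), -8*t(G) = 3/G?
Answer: -3348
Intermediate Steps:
t(G) = -3/(8*G)
F = 2 (F = -1*(-2) = 2)
r(g, N) = 4*N - 3/(2*g) (r(g, N) = (-3/(8*g) + N)*(2 + 2) = (N - 3/(8*g))*4 = 4*N - 3/(2*g))
(r(2, 6)*(-16))*(3*(3 + 0)) = ((4*6 - 3/2/2)*(-16))*(3*(3 + 0)) = ((24 - 3/2*1/2)*(-16))*(3*3) = ((24 - 3/4)*(-16))*9 = ((93/4)*(-16))*9 = -372*9 = -3348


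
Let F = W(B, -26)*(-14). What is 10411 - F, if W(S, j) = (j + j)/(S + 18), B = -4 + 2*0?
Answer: 10359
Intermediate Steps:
B = -4 (B = -4 + 0 = -4)
W(S, j) = 2*j/(18 + S) (W(S, j) = (2*j)/(18 + S) = 2*j/(18 + S))
F = 52 (F = (2*(-26)/(18 - 4))*(-14) = (2*(-26)/14)*(-14) = (2*(-26)*(1/14))*(-14) = -26/7*(-14) = 52)
10411 - F = 10411 - 1*52 = 10411 - 52 = 10359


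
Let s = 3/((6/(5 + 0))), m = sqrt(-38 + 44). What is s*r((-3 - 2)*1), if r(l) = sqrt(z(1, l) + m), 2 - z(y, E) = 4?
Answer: 5*sqrt(-2 + sqrt(6))/2 ≈ 1.6761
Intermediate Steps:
z(y, E) = -2 (z(y, E) = 2 - 1*4 = 2 - 4 = -2)
m = sqrt(6) ≈ 2.4495
r(l) = sqrt(-2 + sqrt(6))
s = 5/2 (s = 3/((6/5)) = 3/((6*(1/5))) = 3/(6/5) = 3*(5/6) = 5/2 ≈ 2.5000)
s*r((-3 - 2)*1) = 5*sqrt(-2 + sqrt(6))/2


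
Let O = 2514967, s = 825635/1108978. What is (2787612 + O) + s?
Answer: 5880444279897/1108978 ≈ 5.3026e+6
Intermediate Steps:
s = 825635/1108978 (s = 825635*(1/1108978) = 825635/1108978 ≈ 0.74450)
(2787612 + O) + s = (2787612 + 2514967) + 825635/1108978 = 5302579 + 825635/1108978 = 5880444279897/1108978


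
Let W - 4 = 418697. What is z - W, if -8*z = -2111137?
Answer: -1238471/8 ≈ -1.5481e+5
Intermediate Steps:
z = 2111137/8 (z = -1/8*(-2111137) = 2111137/8 ≈ 2.6389e+5)
W = 418701 (W = 4 + 418697 = 418701)
z - W = 2111137/8 - 1*418701 = 2111137/8 - 418701 = -1238471/8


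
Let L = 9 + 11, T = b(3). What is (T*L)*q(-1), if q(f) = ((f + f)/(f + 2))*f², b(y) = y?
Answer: -120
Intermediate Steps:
T = 3
L = 20
q(f) = 2*f³/(2 + f) (q(f) = ((2*f)/(2 + f))*f² = (2*f/(2 + f))*f² = 2*f³/(2 + f))
(T*L)*q(-1) = (3*20)*(2*(-1)³/(2 - 1)) = 60*(2*(-1)/1) = 60*(2*(-1)*1) = 60*(-2) = -120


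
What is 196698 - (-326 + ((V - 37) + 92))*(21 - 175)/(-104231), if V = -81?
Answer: 20502083446/104231 ≈ 1.9670e+5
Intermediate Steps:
196698 - (-326 + ((V - 37) + 92))*(21 - 175)/(-104231) = 196698 - (-326 + ((-81 - 37) + 92))*(21 - 175)/(-104231) = 196698 - (-326 + (-118 + 92))*(-154)*(-1)/104231 = 196698 - (-326 - 26)*(-154)*(-1)/104231 = 196698 - (-352*(-154))*(-1)/104231 = 196698 - 54208*(-1)/104231 = 196698 - 1*(-54208/104231) = 196698 + 54208/104231 = 20502083446/104231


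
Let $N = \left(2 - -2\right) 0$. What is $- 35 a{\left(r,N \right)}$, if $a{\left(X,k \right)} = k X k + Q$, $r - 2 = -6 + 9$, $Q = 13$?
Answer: $-455$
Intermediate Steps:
$N = 0$ ($N = \left(2 + 2\right) 0 = 4 \cdot 0 = 0$)
$r = 5$ ($r = 2 + \left(-6 + 9\right) = 2 + 3 = 5$)
$a{\left(X,k \right)} = 13 + X k^{2}$ ($a{\left(X,k \right)} = k X k + 13 = X k k + 13 = X k^{2} + 13 = 13 + X k^{2}$)
$- 35 a{\left(r,N \right)} = - 35 \left(13 + 5 \cdot 0^{2}\right) = - 35 \left(13 + 5 \cdot 0\right) = - 35 \left(13 + 0\right) = \left(-35\right) 13 = -455$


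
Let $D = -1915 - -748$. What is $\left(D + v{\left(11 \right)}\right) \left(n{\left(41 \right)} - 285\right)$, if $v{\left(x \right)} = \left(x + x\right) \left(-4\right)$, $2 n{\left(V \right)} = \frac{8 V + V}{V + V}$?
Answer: $\frac{1419405}{4} \approx 3.5485 \cdot 10^{5}$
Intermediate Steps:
$n{\left(V \right)} = \frac{9}{4}$ ($n{\left(V \right)} = \frac{\left(8 V + V\right) \frac{1}{V + V}}{2} = \frac{9 V \frac{1}{2 V}}{2} = \frac{1}{2} \cdot \frac{9}{2} = \frac{9}{4}$)
$D = -1167$ ($D = -1915 + 748 = -1167$)
$v{\left(x \right)} = - 8 x$ ($v{\left(x \right)} = 2 x \left(-4\right) = - 8 x$)
$\left(D + v{\left(11 \right)}\right) \left(n{\left(41 \right)} - 285\right) = \left(-1167 - 88\right) \left(\frac{9}{4} - 285\right) = \left(-1167 - 88\right) \left(- \frac{1131}{4}\right) = \left(-1255\right) \left(- \frac{1131}{4}\right) = \frac{1419405}{4}$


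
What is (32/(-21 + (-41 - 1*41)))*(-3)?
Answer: 96/103 ≈ 0.93204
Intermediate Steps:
(32/(-21 + (-41 - 1*41)))*(-3) = (32/(-21 + (-41 - 41)))*(-3) = (32/(-21 - 82))*(-3) = (32/(-103))*(-3) = (32*(-1/103))*(-3) = -32/103*(-3) = 96/103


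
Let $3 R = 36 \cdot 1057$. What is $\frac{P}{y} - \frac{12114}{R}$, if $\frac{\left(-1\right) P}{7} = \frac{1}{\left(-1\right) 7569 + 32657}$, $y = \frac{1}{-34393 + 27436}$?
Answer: $\frac{533643}{541184} \approx 0.98607$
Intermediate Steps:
$R = 12684$ ($R = \frac{36 \cdot 1057}{3} = \frac{1}{3} \cdot 38052 = 12684$)
$y = - \frac{1}{6957}$ ($y = \frac{1}{-6957} = - \frac{1}{6957} \approx -0.00014374$)
$P = - \frac{1}{3584}$ ($P = - \frac{7}{\left(-1\right) 7569 + 32657} = - \frac{7}{-7569 + 32657} = - \frac{7}{25088} = \left(-7\right) \frac{1}{25088} = - \frac{1}{3584} \approx -0.00027902$)
$\frac{P}{y} - \frac{12114}{R} = - \frac{1}{3584 \left(- \frac{1}{6957}\right)} - \frac{12114}{12684} = \left(- \frac{1}{3584}\right) \left(-6957\right) - \frac{2019}{2114} = \frac{6957}{3584} - \frac{2019}{2114} = \frac{533643}{541184}$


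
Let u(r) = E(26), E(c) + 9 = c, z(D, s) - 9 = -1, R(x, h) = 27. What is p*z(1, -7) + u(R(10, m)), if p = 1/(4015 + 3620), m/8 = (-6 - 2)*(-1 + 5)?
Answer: 129803/7635 ≈ 17.001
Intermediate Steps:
m = -256 (m = 8*((-6 - 2)*(-1 + 5)) = 8*(-8*4) = 8*(-32) = -256)
z(D, s) = 8 (z(D, s) = 9 - 1 = 8)
E(c) = -9 + c
u(r) = 17 (u(r) = -9 + 26 = 17)
p = 1/7635 ≈ 0.00013098
p*z(1, -7) + u(R(10, m)) = (1/7635)*8 + 17 = 8/7635 + 17 = 129803/7635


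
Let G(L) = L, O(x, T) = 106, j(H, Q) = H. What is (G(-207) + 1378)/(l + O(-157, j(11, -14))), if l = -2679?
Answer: -1171/2573 ≈ -0.45511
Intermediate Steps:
(G(-207) + 1378)/(l + O(-157, j(11, -14))) = (-207 + 1378)/(-2679 + 106) = 1171/(-2573) = 1171*(-1/2573) = -1171/2573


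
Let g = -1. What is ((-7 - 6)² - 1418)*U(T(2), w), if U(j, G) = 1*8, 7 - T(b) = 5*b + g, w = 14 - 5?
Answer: -9992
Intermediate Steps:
w = 9
T(b) = 8 - 5*b (T(b) = 7 - (5*b - 1) = 7 - (-1 + 5*b) = 7 + (1 - 5*b) = 8 - 5*b)
U(j, G) = 8
((-7 - 6)² - 1418)*U(T(2), w) = ((-7 - 6)² - 1418)*8 = ((-13)² - 1418)*8 = (169 - 1418)*8 = -1249*8 = -9992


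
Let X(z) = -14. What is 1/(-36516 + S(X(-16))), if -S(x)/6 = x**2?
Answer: -1/37692 ≈ -2.6531e-5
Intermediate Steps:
S(x) = -6*x**2
1/(-36516 + S(X(-16))) = 1/(-36516 - 6*(-14)**2) = 1/(-36516 - 6*196) = 1/(-36516 - 1176) = 1/(-37692) = -1/37692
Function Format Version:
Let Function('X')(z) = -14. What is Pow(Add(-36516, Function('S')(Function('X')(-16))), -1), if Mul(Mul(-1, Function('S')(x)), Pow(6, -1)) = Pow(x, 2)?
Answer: Rational(-1, 37692) ≈ -2.6531e-5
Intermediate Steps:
Function('S')(x) = Mul(-6, Pow(x, 2))
Pow(Add(-36516, Function('S')(Function('X')(-16))), -1) = Pow(Add(-36516, Mul(-6, Pow(-14, 2))), -1) = Pow(Add(-36516, Mul(-6, 196)), -1) = Pow(Add(-36516, -1176), -1) = Pow(-37692, -1) = Rational(-1, 37692)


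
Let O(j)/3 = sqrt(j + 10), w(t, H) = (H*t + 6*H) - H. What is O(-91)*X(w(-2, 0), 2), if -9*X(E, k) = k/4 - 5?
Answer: 27*I/2 ≈ 13.5*I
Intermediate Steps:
w(t, H) = 5*H + H*t (w(t, H) = (6*H + H*t) - H = 5*H + H*t)
X(E, k) = 5/9 - k/36 (X(E, k) = -(k/4 - 5)/9 = -(-5 + k/4)/9 = 5/9 - k/36)
O(j) = 3*sqrt(10 + j) (O(j) = 3*sqrt(j + 10) = 3*sqrt(10 + j))
O(-91)*X(w(-2, 0), 2) = (3*sqrt(10 - 91))*(5/9 - 1/36*2) = (3*sqrt(-81))*(5/9 - 1/18) = (3*(9*I))*(1/2) = (27*I)*(1/2) = 27*I/2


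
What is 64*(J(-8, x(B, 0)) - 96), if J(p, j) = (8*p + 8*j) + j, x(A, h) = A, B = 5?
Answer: -7360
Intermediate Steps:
J(p, j) = 8*p + 9*j (J(p, j) = (8*j + 8*p) + j = 8*p + 9*j)
64*(J(-8, x(B, 0)) - 96) = 64*((8*(-8) + 9*5) - 96) = 64*((-64 + 45) - 96) = 64*(-19 - 96) = 64*(-115) = -7360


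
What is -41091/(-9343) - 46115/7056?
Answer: -140914349/65924208 ≈ -2.1375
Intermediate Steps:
-41091/(-9343) - 46115/7056 = -41091*(-1/9343) - 46115*1/7056 = 41091/9343 - 46115/7056 = -140914349/65924208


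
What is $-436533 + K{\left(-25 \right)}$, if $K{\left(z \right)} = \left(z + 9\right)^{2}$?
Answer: $-436277$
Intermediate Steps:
$K{\left(z \right)} = \left(9 + z\right)^{2}$
$-436533 + K{\left(-25 \right)} = -436533 + \left(9 - 25\right)^{2} = -436533 + \left(-16\right)^{2} = -436533 + 256 = -436277$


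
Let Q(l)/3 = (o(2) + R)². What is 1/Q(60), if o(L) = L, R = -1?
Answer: ⅓ ≈ 0.33333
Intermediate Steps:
Q(l) = 3 (Q(l) = 3*(2 - 1)² = 3*1² = 3*1 = 3)
1/Q(60) = 1/3 = ⅓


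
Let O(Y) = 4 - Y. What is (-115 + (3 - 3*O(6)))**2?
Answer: 11236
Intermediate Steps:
(-115 + (3 - 3*O(6)))**2 = (-115 + (3 - 3*(4 - 1*6)))**2 = (-115 + (3 - 3*(4 - 6)))**2 = (-115 + (3 - 3*(-2)))**2 = (-115 + (3 + 6))**2 = (-115 + 9)**2 = (-106)**2 = 11236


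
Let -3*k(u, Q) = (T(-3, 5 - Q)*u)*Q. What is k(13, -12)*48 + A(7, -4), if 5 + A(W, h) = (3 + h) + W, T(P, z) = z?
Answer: 42433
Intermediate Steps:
k(u, Q) = -Q*u*(5 - Q)/3 (k(u, Q) = -(5 - Q)*u*Q/3 = -u*(5 - Q)*Q/3 = -Q*u*(5 - Q)/3)
A(W, h) = -2 + W + h (A(W, h) = -5 + ((3 + h) + W) = -5 + (3 + W + h) = -2 + W + h)
k(13, -12)*48 + A(7, -4) = ((⅓)*(-12)*13*(-5 - 12))*48 + (-2 + 7 - 4) = ((⅓)*(-12)*13*(-17))*48 + 1 = 884*48 + 1 = 42432 + 1 = 42433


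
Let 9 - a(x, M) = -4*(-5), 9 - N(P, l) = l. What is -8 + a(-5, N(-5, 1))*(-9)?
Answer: 91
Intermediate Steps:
N(P, l) = 9 - l
a(x, M) = -11 (a(x, M) = 9 - (-4)*(-5) = 9 - 1*20 = 9 - 20 = -11)
-8 + a(-5, N(-5, 1))*(-9) = -8 - 11*(-9) = -8 + 99 = 91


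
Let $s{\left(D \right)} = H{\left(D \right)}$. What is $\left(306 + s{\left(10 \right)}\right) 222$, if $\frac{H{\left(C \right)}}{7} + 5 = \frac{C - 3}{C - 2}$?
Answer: $\frac{246087}{4} \approx 61522.0$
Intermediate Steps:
$H{\left(C \right)} = -35 + \frac{7 \left(-3 + C\right)}{-2 + C}$ ($H{\left(C \right)} = -35 + 7 \frac{C - 3}{C - 2} = -35 + 7 \frac{-3 + C}{-2 + C} = -35 + \frac{7 \left(-3 + C\right)}{-2 + C}$)
$s{\left(D \right)} = \frac{7 \left(7 - 4 D\right)}{-2 + D}$
$\left(306 + s{\left(10 \right)}\right) 222 = \left(306 + \frac{7 \left(7 - 40\right)}{-2 + 10}\right) 222 = \left(306 + \frac{7 \left(7 - 40\right)}{8}\right) 222 = \left(306 + 7 \cdot \frac{1}{8} \left(-33\right)\right) 222 = \left(306 - \frac{231}{8}\right) 222 = \frac{2217}{8} \cdot 222 = \frac{246087}{4}$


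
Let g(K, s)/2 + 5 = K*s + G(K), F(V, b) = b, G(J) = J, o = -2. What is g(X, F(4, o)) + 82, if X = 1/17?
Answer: 1222/17 ≈ 71.882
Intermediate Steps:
X = 1/17 ≈ 0.058824
g(K, s) = -10 + 2*K + 2*K*s (g(K, s) = -10 + 2*(K*s + K) = -10 + 2*(K + K*s) = -10 + (2*K + 2*K*s) = -10 + 2*K + 2*K*s)
g(X, F(4, o)) + 82 = (-10 + 2*(1/17) + 2*(1/17)*(-2)) + 82 = (-10 + 2/17 - 4/17) + 82 = -172/17 + 82 = 1222/17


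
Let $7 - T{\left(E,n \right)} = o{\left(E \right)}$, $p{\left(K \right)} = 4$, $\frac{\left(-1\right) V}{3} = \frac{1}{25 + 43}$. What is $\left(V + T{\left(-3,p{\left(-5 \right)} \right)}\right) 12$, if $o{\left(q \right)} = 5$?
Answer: $\frac{399}{17} \approx 23.471$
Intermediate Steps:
$V = - \frac{3}{68}$ ($V = - \frac{3}{25 + 43} = - \frac{3}{68} \approx -0.044118$)
$T{\left(E,n \right)} = 2$ ($T{\left(E,n \right)} = 7 - 5 = 2$)
$\left(V + T{\left(-3,p{\left(-5 \right)} \right)}\right) 12 = \left(- \frac{3}{68} + 2\right) 12 = \frac{133}{68} \cdot 12 = \frac{399}{17}$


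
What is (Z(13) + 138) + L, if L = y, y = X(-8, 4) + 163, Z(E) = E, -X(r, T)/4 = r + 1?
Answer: 342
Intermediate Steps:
X(r, T) = -4 - 4*r (X(r, T) = -4*(r + 1) = -4*(1 + r) = -4 - 4*r)
y = 191 (y = (-4 - 4*(-8)) + 163 = (-4 + 32) + 163 = 28 + 163 = 191)
L = 191
(Z(13) + 138) + L = (13 + 138) + 191 = 151 + 191 = 342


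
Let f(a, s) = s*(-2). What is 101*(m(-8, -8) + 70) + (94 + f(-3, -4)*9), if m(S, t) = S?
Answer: 6428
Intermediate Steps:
f(a, s) = -2*s
101*(m(-8, -8) + 70) + (94 + f(-3, -4)*9) = 101*(-8 + 70) + (94 - 2*(-4)*9) = 101*62 + (94 + 8*9) = 6262 + (94 + 72) = 6262 + 166 = 6428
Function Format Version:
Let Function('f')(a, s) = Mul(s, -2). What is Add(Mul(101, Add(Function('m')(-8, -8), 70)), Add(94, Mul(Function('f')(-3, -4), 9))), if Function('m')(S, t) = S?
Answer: 6428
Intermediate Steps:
Function('f')(a, s) = Mul(-2, s)
Add(Mul(101, Add(Function('m')(-8, -8), 70)), Add(94, Mul(Function('f')(-3, -4), 9))) = Add(Mul(101, Add(-8, 70)), Add(94, Mul(Mul(-2, -4), 9))) = Add(Mul(101, 62), Add(94, Mul(8, 9))) = Add(6262, Add(94, 72)) = Add(6262, 166) = 6428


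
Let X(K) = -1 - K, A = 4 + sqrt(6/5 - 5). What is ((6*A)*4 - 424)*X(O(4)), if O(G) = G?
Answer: 1640 - 24*I*sqrt(95) ≈ 1640.0 - 233.92*I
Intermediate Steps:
A = 4 + I*sqrt(95)/5 (A = 4 + sqrt(6*(1/5) - 5) = 4 + sqrt(6/5 - 5) = 4 + sqrt(-19/5) = 4 + I*sqrt(95)/5 ≈ 4.0 + 1.9494*I)
((6*A)*4 - 424)*X(O(4)) = ((6*(4 + I*sqrt(95)/5))*4 - 424)*(-1 - 1*4) = ((24 + 6*I*sqrt(95)/5)*4 - 424)*(-1 - 4) = ((96 + 24*I*sqrt(95)/5) - 424)*(-5) = (-328 + 24*I*sqrt(95)/5)*(-5) = 1640 - 24*I*sqrt(95)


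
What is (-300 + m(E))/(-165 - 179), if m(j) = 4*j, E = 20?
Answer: 55/86 ≈ 0.63953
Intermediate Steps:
(-300 + m(E))/(-165 - 179) = (-300 + 4*20)/(-165 - 179) = (-300 + 80)/(-344) = -220*(-1/344) = 55/86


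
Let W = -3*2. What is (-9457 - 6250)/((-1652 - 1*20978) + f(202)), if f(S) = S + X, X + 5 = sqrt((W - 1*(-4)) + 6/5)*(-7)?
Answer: 1761775655/2516197641 - 219898*I*sqrt(5)/2516197641 ≈ 0.70017 - 0.00019542*I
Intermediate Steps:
W = -6
X = -5 - 14*I*sqrt(5)/5 (X = -5 + sqrt((-6 - 1*(-4)) + 6/5)*(-7) = -5 + sqrt((-6 + 4) + 6*(1/5))*(-7) = -5 + sqrt(-2 + 6/5)*(-7) = -5 + sqrt(-4/5)*(-7) = -5 + (2*I*sqrt(5)/5)*(-7) = -5 - 14*I*sqrt(5)/5 ≈ -5.0 - 6.261*I)
f(S) = -5 + S - 14*I*sqrt(5)/5 (f(S) = S + (-5 - 14*I*sqrt(5)/5) = -5 + S - 14*I*sqrt(5)/5)
(-9457 - 6250)/((-1652 - 1*20978) + f(202)) = (-9457 - 6250)/((-1652 - 1*20978) + (-5 + 202 - 14*I*sqrt(5)/5)) = -15707/((-1652 - 20978) + (197 - 14*I*sqrt(5)/5)) = -15707/(-22630 + (197 - 14*I*sqrt(5)/5)) = -15707/(-22433 - 14*I*sqrt(5)/5)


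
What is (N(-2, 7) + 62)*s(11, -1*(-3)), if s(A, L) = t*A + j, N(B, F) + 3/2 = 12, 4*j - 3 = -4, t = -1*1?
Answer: -6525/8 ≈ -815.63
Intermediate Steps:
t = -1
j = -¼ (j = ¾ + (¼)*(-4) = ¾ - 1 = -¼ ≈ -0.25000)
N(B, F) = 21/2 (N(B, F) = -3/2 + 12 = 21/2)
s(A, L) = -¼ - A (s(A, L) = -A - ¼ = -¼ - A)
(N(-2, 7) + 62)*s(11, -1*(-3)) = (21/2 + 62)*(-¼ - 1*11) = 145*(-¼ - 11)/2 = (145/2)*(-45/4) = -6525/8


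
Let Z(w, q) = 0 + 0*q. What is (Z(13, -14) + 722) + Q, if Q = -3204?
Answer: -2482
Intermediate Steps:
Z(w, q) = 0 (Z(w, q) = 0 + 0 = 0)
(Z(13, -14) + 722) + Q = (0 + 722) - 3204 = 722 - 3204 = -2482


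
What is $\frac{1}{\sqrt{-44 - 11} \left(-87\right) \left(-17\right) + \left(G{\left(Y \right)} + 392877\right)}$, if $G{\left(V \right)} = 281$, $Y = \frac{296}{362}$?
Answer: $\frac{393158}{154693522219} - \frac{1479 i \sqrt{55}}{154693522219} \approx 2.5415 \cdot 10^{-6} - 7.0905 \cdot 10^{-8} i$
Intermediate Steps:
$Y = \frac{148}{181}$ ($Y = 296 \cdot \frac{1}{362} = \frac{148}{181} \approx 0.81768$)
$\frac{1}{\sqrt{-44 - 11} \left(-87\right) \left(-17\right) + \left(G{\left(Y \right)} + 392877\right)} = \frac{1}{\sqrt{-44 - 11} \left(-87\right) \left(-17\right) + \left(281 + 392877\right)} = \frac{1}{\sqrt{-55} \left(-87\right) \left(-17\right) + 393158} = \frac{1}{i \sqrt{55} \left(-87\right) \left(-17\right) + 393158} = \frac{1}{- 87 i \sqrt{55} \left(-17\right) + 393158} = \frac{1}{1479 i \sqrt{55} + 393158} = \frac{1}{393158 + 1479 i \sqrt{55}}$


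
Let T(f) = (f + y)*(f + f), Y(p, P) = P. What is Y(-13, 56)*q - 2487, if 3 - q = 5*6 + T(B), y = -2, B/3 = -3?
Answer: -15087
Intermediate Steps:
B = -9 (B = 3*(-3) = -9)
T(f) = 2*f*(-2 + f) (T(f) = (f - 2)*(f + f) = (-2 + f)*(2*f) = 2*f*(-2 + f))
q = -225 (q = 3 - (5*6 + 2*(-9)*(-2 - 9)) = 3 - (30 + 2*(-9)*(-11)) = 3 - (30 + 198) = 3 - 1*228 = 3 - 228 = -225)
Y(-13, 56)*q - 2487 = 56*(-225) - 2487 = -12600 - 2487 = -15087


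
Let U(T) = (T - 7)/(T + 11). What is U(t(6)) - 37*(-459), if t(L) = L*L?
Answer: 798230/47 ≈ 16984.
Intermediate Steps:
t(L) = L**2
U(T) = (-7 + T)/(11 + T)
U(t(6)) - 37*(-459) = (-7 + 6**2)/(11 + 6**2) - 37*(-459) = (-7 + 36)/(11 + 36) + 16983 = 29/47 + 16983 = 798230/47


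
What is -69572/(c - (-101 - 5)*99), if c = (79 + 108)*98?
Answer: -17393/7205 ≈ -2.4140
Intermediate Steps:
c = 18326 (c = 187*98 = 18326)
-69572/(c - (-101 - 5)*99) = -69572/(18326 - (-101 - 5)*99) = -69572/(18326 - (-106)*99) = -69572/(18326 - 1*(-10494)) = -69572/(18326 + 10494) = -69572/28820 = -69572*1/28820 = -17393/7205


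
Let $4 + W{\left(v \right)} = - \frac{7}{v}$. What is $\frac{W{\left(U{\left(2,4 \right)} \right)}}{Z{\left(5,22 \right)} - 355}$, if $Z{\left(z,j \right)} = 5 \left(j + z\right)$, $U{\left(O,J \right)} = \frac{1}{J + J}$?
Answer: $\frac{3}{11} \approx 0.27273$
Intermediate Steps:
$U{\left(O,J \right)} = \frac{1}{2 J}$
$Z{\left(z,j \right)} = 5 j + 5 z$
$W{\left(v \right)} = -4 - \frac{7}{v}$
$\frac{W{\left(U{\left(2,4 \right)} \right)}}{Z{\left(5,22 \right)} - 355} = \frac{-4 - \frac{7}{\frac{1}{2} \cdot \frac{1}{4}}}{\left(5 \cdot 22 + 5 \cdot 5\right) - 355} = \frac{-4 - \frac{7}{\frac{1}{2} \cdot \frac{1}{4}}}{\left(110 + 25\right) - 355} = \frac{-4 - 7 \frac{1}{\frac{1}{8}}}{135 - 355} = \frac{-4 - 56}{-220} = \left(-4 - 56\right) \left(- \frac{1}{220}\right) = \left(-60\right) \left(- \frac{1}{220}\right) = \frac{3}{11}$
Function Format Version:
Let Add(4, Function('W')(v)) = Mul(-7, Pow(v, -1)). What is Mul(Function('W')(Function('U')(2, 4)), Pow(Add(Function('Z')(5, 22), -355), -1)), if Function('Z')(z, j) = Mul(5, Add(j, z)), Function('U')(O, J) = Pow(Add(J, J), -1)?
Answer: Rational(3, 11) ≈ 0.27273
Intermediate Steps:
Function('U')(O, J) = Mul(Rational(1, 2), Pow(J, -1)) (Function('U')(O, J) = Pow(Mul(2, J), -1) = Mul(Rational(1, 2), Pow(J, -1)))
Function('Z')(z, j) = Add(Mul(5, j), Mul(5, z))
Function('W')(v) = Add(-4, Mul(-7, Pow(v, -1)))
Mul(Function('W')(Function('U')(2, 4)), Pow(Add(Function('Z')(5, 22), -355), -1)) = Mul(Add(-4, Mul(-7, Pow(Mul(Rational(1, 2), Pow(4, -1)), -1))), Pow(Add(Add(Mul(5, 22), Mul(5, 5)), -355), -1)) = Mul(Add(-4, Mul(-7, Pow(Mul(Rational(1, 2), Rational(1, 4)), -1))), Pow(Add(Add(110, 25), -355), -1)) = Mul(Add(-4, Mul(-7, Pow(Rational(1, 8), -1))), Pow(Add(135, -355), -1)) = Mul(Add(-4, Mul(-7, 8)), Pow(-220, -1)) = Mul(Add(-4, -56), Rational(-1, 220)) = Mul(-60, Rational(-1, 220)) = Rational(3, 11)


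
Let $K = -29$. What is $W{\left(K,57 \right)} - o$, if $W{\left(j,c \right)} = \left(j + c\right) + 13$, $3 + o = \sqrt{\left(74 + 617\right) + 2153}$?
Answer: $44 - 6 \sqrt{79} \approx -9.3292$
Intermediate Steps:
$o = -3 + 6 \sqrt{79}$ ($o = -3 + \sqrt{\left(74 + 617\right) + 2153} = -3 + \sqrt{691 + 2153} = -3 + \sqrt{2844} = -3 + 6 \sqrt{79} \approx 50.329$)
$W{\left(j,c \right)} = 13 + c + j$ ($W{\left(j,c \right)} = \left(c + j\right) + 13 = 13 + c + j$)
$W{\left(K,57 \right)} - o = \left(13 + 57 - 29\right) - \left(-3 + 6 \sqrt{79}\right) = 41 + \left(3 - 6 \sqrt{79}\right) = 44 - 6 \sqrt{79}$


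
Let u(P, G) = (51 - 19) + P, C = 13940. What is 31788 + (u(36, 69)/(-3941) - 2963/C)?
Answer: 1746341896417/54937540 ≈ 31788.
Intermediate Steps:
u(P, G) = 32 + P
31788 + (u(36, 69)/(-3941) - 2963/C) = 31788 + ((32 + 36)/(-3941) - 2963/13940) = 31788 + (68*(-1/3941) - 2963*1/13940) = 31788 + (-68/3941 - 2963/13940) = 31788 - 12625103/54937540 = 1746341896417/54937540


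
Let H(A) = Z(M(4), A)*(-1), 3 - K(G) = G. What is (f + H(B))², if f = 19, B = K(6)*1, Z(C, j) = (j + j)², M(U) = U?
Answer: 289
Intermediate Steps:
Z(C, j) = 4*j² (Z(C, j) = (2*j)² = 4*j²)
K(G) = 3 - G
B = -3 (B = (3 - 1*6)*1 = (3 - 6)*1 = -3*1 = -3)
H(A) = -4*A² (H(A) = (4*A²)*(-1) = -4*A²)
(f + H(B))² = (19 - 4*(-3)²)² = (19 - 4*9)² = (19 - 36)² = (-17)² = 289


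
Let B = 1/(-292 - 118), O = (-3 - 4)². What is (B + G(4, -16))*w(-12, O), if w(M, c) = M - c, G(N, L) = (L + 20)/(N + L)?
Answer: 25193/1230 ≈ 20.482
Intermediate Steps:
G(N, L) = (20 + L)/(L + N)
O = 49 (O = (-7)² = 49)
B = -1/410 (B = 1/(-410) = -1/410 ≈ -0.0024390)
(B + G(4, -16))*w(-12, O) = (-1/410 + (20 - 16)/(-16 + 4))*(-12 - 1*49) = (-1/410 + 4/(-12))*(-12 - 49) = (-1/410 - 1/12*4)*(-61) = (-1/410 - ⅓)*(-61) = -413/1230*(-61) = 25193/1230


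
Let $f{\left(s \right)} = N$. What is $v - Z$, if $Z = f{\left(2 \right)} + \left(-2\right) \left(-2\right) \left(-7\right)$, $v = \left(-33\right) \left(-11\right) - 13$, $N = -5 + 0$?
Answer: $383$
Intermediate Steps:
$N = -5$
$f{\left(s \right)} = -5$
$v = 350$ ($v = 363 - 13 = 350$)
$Z = -33$ ($Z = -5 + \left(-2\right) \left(-2\right) \left(-7\right) = -5 + 4 \left(-7\right) = -5 - 28 = -33$)
$v - Z = 350 - -33 = 350 + 33 = 383$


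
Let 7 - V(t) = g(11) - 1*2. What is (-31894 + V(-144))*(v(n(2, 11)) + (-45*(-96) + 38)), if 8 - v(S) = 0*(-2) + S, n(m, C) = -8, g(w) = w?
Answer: -139513104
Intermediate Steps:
V(t) = -2 (V(t) = 7 - (11 - 1*2) = 7 - (11 - 2) = 7 - 1*9 = 7 - 9 = -2)
v(S) = 8 - S (v(S) = 8 - (0*(-2) + S) = 8 - (0 + S) = 8 - S)
(-31894 + V(-144))*(v(n(2, 11)) + (-45*(-96) + 38)) = (-31894 - 2)*((8 - 1*(-8)) + (-45*(-96) + 38)) = -31896*((8 + 8) + (4320 + 38)) = -31896*(16 + 4358) = -31896*4374 = -139513104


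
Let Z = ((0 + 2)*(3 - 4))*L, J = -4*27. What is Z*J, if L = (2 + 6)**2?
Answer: 13824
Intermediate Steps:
L = 64 (L = 8**2 = 64)
J = -108
Z = -128 (Z = ((0 + 2)*(3 - 4))*64 = (2*(-1))*64 = -2*64 = -128)
Z*J = -128*(-108) = 13824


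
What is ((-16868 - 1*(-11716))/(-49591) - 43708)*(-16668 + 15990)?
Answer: 1469577391128/49591 ≈ 2.9634e+7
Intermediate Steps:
((-16868 - 1*(-11716))/(-49591) - 43708)*(-16668 + 15990) = ((-16868 + 11716)*(-1/49591) - 43708)*(-678) = (-5152*(-1/49591) - 43708)*(-678) = (5152/49591 - 43708)*(-678) = -2167518276/49591*(-678) = 1469577391128/49591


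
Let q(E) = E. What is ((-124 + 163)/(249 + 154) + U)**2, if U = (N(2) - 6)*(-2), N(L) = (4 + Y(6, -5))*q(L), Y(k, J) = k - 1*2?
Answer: 380689/961 ≈ 396.14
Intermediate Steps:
Y(k, J) = -2 + k (Y(k, J) = k - 2 = -2 + k)
N(L) = 8*L (N(L) = (4 + (-2 + 6))*L = (4 + 4)*L = 8*L)
U = -20 (U = (8*2 - 6)*(-2) = (16 - 6)*(-2) = 10*(-2) = -20)
((-124 + 163)/(249 + 154) + U)**2 = ((-124 + 163)/(249 + 154) - 20)**2 = (39/403 - 20)**2 = (39*(1/403) - 20)**2 = (3/31 - 20)**2 = (-617/31)**2 = 380689/961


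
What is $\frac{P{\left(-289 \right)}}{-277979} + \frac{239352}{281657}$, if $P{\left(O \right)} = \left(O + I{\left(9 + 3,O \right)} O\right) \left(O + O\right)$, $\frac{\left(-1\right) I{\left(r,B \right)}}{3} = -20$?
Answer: $- \frac{2803426634626}{78294731203} \approx -35.806$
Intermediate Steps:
$I{\left(r,B \right)} = 60$ ($I{\left(r,B \right)} = \left(-3\right) \left(-20\right) = 60$)
$P{\left(O \right)} = 122 O^{2}$ ($P{\left(O \right)} = \left(O + 60 O\right) \left(O + O\right) = 61 O 2 O = 122 O^{2}$)
$\frac{P{\left(-289 \right)}}{-277979} + \frac{239352}{281657} = \frac{122 \left(-289\right)^{2}}{-277979} + \frac{239352}{281657} = 122 \cdot 83521 \left(- \frac{1}{277979}\right) + 239352 \cdot \frac{1}{281657} = 10189562 \left(- \frac{1}{277979}\right) + \frac{239352}{281657} = - \frac{10189562}{277979} + \frac{239352}{281657} = - \frac{2803426634626}{78294731203}$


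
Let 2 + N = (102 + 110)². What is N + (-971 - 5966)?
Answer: 38005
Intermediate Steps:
N = 44942 (N = -2 + (102 + 110)² = -2 + 212² = -2 + 44944 = 44942)
N + (-971 - 5966) = 44942 + (-971 - 5966) = 44942 - 6937 = 38005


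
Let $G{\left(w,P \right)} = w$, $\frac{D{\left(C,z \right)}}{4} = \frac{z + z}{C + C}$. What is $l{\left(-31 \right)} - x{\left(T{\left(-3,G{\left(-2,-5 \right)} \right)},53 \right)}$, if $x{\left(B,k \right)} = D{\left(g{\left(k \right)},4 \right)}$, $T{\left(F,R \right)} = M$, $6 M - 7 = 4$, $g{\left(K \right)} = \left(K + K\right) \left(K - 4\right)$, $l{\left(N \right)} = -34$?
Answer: $- \frac{88306}{2597} \approx -34.003$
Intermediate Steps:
$g{\left(K \right)} = 2 K \left(-4 + K\right)$
$M = \frac{11}{6}$ ($M = \frac{7}{6} + \frac{1}{6} \cdot 4 = \frac{7}{6} + \frac{2}{3} = \frac{11}{6} \approx 1.8333$)
$D{\left(C,z \right)} = \frac{4 z}{C}$ ($D{\left(C,z \right)} = 4 \frac{z + z}{C + C} = 4 \frac{2 z}{2 C} = 4 \cdot 2 z \frac{1}{2 C} = 4 \frac{z}{C} = \frac{4 z}{C}$)
$T{\left(F,R \right)} = \frac{11}{6}$
$x{\left(B,k \right)} = \frac{8}{k \left(-4 + k\right)}$ ($x{\left(B,k \right)} = 4 \cdot 4 \frac{1}{2 k \left(-4 + k\right)} = \frac{8}{k \left(-4 + k\right)}$)
$l{\left(-31 \right)} - x{\left(T{\left(-3,G{\left(-2,-5 \right)} \right)},53 \right)} = -34 - \frac{8}{53 \left(-4 + 53\right)} = -34 - 8 \cdot \frac{1}{53} \cdot \frac{1}{49} = -34 - \frac{8}{2597} = - \frac{88306}{2597}$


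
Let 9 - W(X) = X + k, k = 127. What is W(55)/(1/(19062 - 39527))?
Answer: 3540445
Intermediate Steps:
W(X) = -118 - X (W(X) = 9 - (X + 127) = 9 - (127 + X) = 9 + (-127 - X) = -118 - X)
W(55)/(1/(19062 - 39527)) = (-118 - 1*55)/(1/(19062 - 39527)) = (-118 - 55)/(1/(-20465)) = -173/(-1/20465) = -173*(-20465) = 3540445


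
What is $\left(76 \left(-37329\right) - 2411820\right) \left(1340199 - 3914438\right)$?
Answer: $13511727444936$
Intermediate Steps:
$\left(76 \left(-37329\right) - 2411820\right) \left(1340199 - 3914438\right) = \left(-2837004 - 2411820\right) \left(-2574239\right) = \left(-5248824\right) \left(-2574239\right) = 13511727444936$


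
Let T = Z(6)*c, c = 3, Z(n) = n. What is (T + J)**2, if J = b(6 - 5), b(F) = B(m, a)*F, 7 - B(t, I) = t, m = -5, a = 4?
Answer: 900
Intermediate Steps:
B(t, I) = 7 - t
b(F) = 12*F (b(F) = (7 - 1*(-5))*F = (7 + 5)*F = 12*F)
T = 18 (T = 6*3 = 18)
J = 12 (J = 12*(6 - 5) = 12*1 = 12)
(T + J)**2 = (18 + 12)**2 = 30**2 = 900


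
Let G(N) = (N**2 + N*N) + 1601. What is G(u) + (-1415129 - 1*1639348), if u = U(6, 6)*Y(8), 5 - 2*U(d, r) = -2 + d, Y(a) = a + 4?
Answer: -3052804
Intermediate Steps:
Y(a) = 4 + a
U(d, r) = 7/2 - d/2 (U(d, r) = 5/2 - (-2 + d)/2 = 5/2 + (1 - d/2) = 7/2 - d/2)
u = 6 (u = (7/2 - 1/2*6)*(4 + 8) = (7/2 - 3)*12 = (1/2)*12 = 6)
G(N) = 1601 + 2*N**2 (G(N) = (N**2 + N**2) + 1601 = 2*N**2 + 1601 = 1601 + 2*N**2)
G(u) + (-1415129 - 1*1639348) = (1601 + 2*6**2) + (-1415129 - 1*1639348) = (1601 + 2*36) + (-1415129 - 1639348) = (1601 + 72) - 3054477 = 1673 - 3054477 = -3052804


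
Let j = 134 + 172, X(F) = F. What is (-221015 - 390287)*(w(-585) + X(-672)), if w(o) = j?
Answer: 223736532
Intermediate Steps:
j = 306
w(o) = 306
(-221015 - 390287)*(w(-585) + X(-672)) = (-221015 - 390287)*(306 - 672) = -611302*(-366) = 223736532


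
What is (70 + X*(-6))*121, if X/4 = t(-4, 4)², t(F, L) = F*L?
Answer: -734954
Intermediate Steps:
X = 1024 (X = 4*(-4*4)² = 4*(-16)² = 4*256 = 1024)
(70 + X*(-6))*121 = (70 + 1024*(-6))*121 = (70 - 6144)*121 = -6074*121 = -734954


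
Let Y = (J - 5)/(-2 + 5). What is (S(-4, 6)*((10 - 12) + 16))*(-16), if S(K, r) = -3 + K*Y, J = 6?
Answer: 2912/3 ≈ 970.67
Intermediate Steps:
Y = ⅓ (Y = (6 - 5)/(-2 + 5) = 1/3 = 1*(⅓) = ⅓ ≈ 0.33333)
S(K, r) = -3 + K/3 (S(K, r) = -3 + K*(⅓) = -3 + K/3)
(S(-4, 6)*((10 - 12) + 16))*(-16) = ((-3 + (⅓)*(-4))*((10 - 12) + 16))*(-16) = ((-3 - 4/3)*(-2 + 16))*(-16) = -13/3*14*(-16) = -182/3*(-16) = 2912/3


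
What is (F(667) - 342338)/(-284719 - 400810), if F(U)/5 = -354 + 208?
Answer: 343068/685529 ≈ 0.50044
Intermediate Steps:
F(U) = -730 (F(U) = 5*(-354 + 208) = 5*(-146) = -730)
(F(667) - 342338)/(-284719 - 400810) = (-730 - 342338)/(-284719 - 400810) = -343068/(-685529) = -343068*(-1/685529) = 343068/685529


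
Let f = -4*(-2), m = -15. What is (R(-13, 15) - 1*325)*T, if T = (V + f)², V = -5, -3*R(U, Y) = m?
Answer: -2880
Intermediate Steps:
R(U, Y) = 5 (R(U, Y) = -⅓*(-15) = 5)
f = 8
T = 9 (T = (-5 + 8)² = 3² = 9)
(R(-13, 15) - 1*325)*T = (5 - 1*325)*9 = (5 - 325)*9 = -320*9 = -2880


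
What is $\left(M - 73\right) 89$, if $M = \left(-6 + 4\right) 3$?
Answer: $-7031$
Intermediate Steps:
$M = -6$ ($M = \left(-2\right) 3 = -6$)
$\left(M - 73\right) 89 = \left(-6 - 73\right) 89 = \left(-79\right) 89 = -7031$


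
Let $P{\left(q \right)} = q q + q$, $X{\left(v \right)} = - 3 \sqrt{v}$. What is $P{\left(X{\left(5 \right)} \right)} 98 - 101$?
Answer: $4309 - 294 \sqrt{5} \approx 3651.6$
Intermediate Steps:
$P{\left(q \right)} = q + q^{2}$ ($P{\left(q \right)} = q^{2} + q = q + q^{2}$)
$P{\left(X{\left(5 \right)} \right)} 98 - 101 = - 3 \sqrt{5} \left(1 - 3 \sqrt{5}\right) 98 - 101 = - 294 \sqrt{5} \left(1 - 3 \sqrt{5}\right) - 101 = -101 - 294 \sqrt{5} \left(1 - 3 \sqrt{5}\right)$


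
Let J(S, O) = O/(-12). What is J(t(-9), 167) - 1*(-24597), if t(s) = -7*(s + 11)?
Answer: 294997/12 ≈ 24583.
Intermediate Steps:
t(s) = -77 - 7*s (t(s) = -7*(11 + s) = -77 - 7*s)
J(S, O) = -O/12 (J(S, O) = O*(-1/12) = -O/12)
J(t(-9), 167) - 1*(-24597) = -1/12*167 - 1*(-24597) = -167/12 + 24597 = 294997/12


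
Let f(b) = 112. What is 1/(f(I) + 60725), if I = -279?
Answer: 1/60837 ≈ 1.6437e-5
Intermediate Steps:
1/(f(I) + 60725) = 1/(112 + 60725) = 1/60837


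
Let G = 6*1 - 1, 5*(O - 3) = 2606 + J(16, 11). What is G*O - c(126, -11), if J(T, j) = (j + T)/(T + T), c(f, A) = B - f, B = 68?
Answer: 85755/32 ≈ 2679.8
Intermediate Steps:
c(f, A) = 68 - f
J(T, j) = (T + j)/(2*T) (J(T, j) = (T + j)/((2*T)) = (T + j)*(1/(2*T)) = (T + j)/(2*T))
O = 83899/160 (O = 3 + (2606 + (½)*(16 + 11)/16)/5 = 3 + (2606 + (½)*(1/16)*27)/5 = 3 + (2606 + 27/32)/5 = 3 + (⅕)*(83419/32) = 3 + 83419/160 = 83899/160 ≈ 524.37)
G = 5 (G = 6 - 1 = 5)
G*O - c(126, -11) = 5*(83899/160) - (68 - 1*126) = 83899/32 - (68 - 126) = 83899/32 - 1*(-58) = 83899/32 + 58 = 85755/32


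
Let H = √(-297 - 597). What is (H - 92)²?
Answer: (92 - I*√894)² ≈ 7570.0 - 5501.6*I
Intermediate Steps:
H = I*√894 (H = √(-894) = I*√894 ≈ 29.9*I)
(H - 92)² = (I*√894 - 92)² = (-92 + I*√894)²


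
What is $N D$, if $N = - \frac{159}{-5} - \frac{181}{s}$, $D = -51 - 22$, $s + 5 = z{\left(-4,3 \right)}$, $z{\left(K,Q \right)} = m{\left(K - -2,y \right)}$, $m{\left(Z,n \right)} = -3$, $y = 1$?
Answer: $- \frac{158921}{40} \approx -3973.0$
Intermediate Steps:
$z{\left(K,Q \right)} = -3$
$s = -8$ ($s = -5 - 3 = -8$)
$D = -73$ ($D = -51 - 22 = -73$)
$N = \frac{2177}{40}$ ($N = - \frac{159}{-5} - \frac{181}{-8} = \left(-159\right) \left(- \frac{1}{5}\right) - - \frac{181}{8} = \frac{159}{5} + \frac{181}{8} = \frac{2177}{40} \approx 54.425$)
$N D = \frac{2177}{40} \left(-73\right) = - \frac{158921}{40}$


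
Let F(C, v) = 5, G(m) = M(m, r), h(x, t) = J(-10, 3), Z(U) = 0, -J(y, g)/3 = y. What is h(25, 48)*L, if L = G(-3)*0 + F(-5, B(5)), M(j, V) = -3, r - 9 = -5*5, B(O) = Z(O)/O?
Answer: 150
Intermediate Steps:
J(y, g) = -3*y
B(O) = 0 (B(O) = 0/O = 0)
h(x, t) = 30 (h(x, t) = -3*(-10) = 30)
r = -16 (r = 9 - 5*5 = 9 - 25 = -16)
G(m) = -3
L = 5 (L = -3*0 + 5 = 0 + 5 = 5)
h(25, 48)*L = 30*5 = 150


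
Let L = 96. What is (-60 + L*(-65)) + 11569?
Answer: 5269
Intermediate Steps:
(-60 + L*(-65)) + 11569 = (-60 + 96*(-65)) + 11569 = (-60 - 6240) + 11569 = -6300 + 11569 = 5269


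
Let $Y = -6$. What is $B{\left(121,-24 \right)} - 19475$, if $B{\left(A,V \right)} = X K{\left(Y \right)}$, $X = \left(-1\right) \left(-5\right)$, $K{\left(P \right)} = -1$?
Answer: $-19480$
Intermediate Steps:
$X = 5$
$B{\left(A,V \right)} = -5$ ($B{\left(A,V \right)} = 5 \left(-1\right) = -5$)
$B{\left(121,-24 \right)} - 19475 = -5 - 19475 = -19480$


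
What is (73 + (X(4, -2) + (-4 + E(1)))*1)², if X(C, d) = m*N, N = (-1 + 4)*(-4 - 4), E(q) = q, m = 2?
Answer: 484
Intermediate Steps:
N = -24 (N = 3*(-8) = -24)
X(C, d) = -48 (X(C, d) = 2*(-24) = -48)
(73 + (X(4, -2) + (-4 + E(1)))*1)² = (73 + (-48 + (-4 + 1))*1)² = (73 + (-48 - 3)*1)² = (73 - 51*1)² = (73 - 51)² = 22² = 484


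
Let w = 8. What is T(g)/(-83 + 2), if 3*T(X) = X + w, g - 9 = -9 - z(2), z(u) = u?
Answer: -2/81 ≈ -0.024691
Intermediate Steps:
g = -2 (g = 9 + (-9 - 1*2) = 9 + (-9 - 2) = 9 - 11 = -2)
T(X) = 8/3 + X/3 (T(X) = (X + 8)/3 = (8 + X)/3 = 8/3 + X/3)
T(g)/(-83 + 2) = (8/3 + (1/3)*(-2))/(-83 + 2) = (8/3 - 2/3)/(-81) = -1/81*2 = -2/81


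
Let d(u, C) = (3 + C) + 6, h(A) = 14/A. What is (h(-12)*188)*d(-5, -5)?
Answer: -2632/3 ≈ -877.33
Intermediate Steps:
d(u, C) = 9 + C
(h(-12)*188)*d(-5, -5) = ((14/(-12))*188)*(9 - 5) = ((14*(-1/12))*188)*4 = -7/6*188*4 = -658/3*4 = -2632/3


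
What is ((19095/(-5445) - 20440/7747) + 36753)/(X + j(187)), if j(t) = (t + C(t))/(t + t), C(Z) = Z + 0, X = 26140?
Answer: 103338071582/73512700701 ≈ 1.4057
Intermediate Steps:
C(Z) = Z
j(t) = 1 (j(t) = (t + t)/(t + t) = (2*t)/((2*t)) = (2*t)*(1/(2*t)) = 1)
((19095/(-5445) - 20440/7747) + 36753)/(X + j(187)) = ((19095/(-5445) - 20440/7747) + 36753)/(26140 + 1) = ((19095*(-1/5445) - 20440*1/7747) + 36753)/26141 = ((-1273/363 - 20440/7747) + 36753)*(1/26141) = (-17281651/2812161 + 36753)*(1/26141) = (103338071582/2812161)*(1/26141) = 103338071582/73512700701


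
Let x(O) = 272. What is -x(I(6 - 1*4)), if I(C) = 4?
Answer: -272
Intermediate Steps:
-x(I(6 - 1*4)) = -1*272 = -272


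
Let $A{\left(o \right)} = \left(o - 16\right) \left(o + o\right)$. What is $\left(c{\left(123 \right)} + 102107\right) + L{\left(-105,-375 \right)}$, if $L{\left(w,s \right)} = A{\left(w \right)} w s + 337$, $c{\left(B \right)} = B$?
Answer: $1000621317$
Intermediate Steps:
$A{\left(o \right)} = 2 o \left(-16 + o\right)$ ($A{\left(o \right)} = \left(-16 + o\right) 2 o = 2 o \left(-16 + o\right)$)
$L{\left(w,s \right)} = 337 + 2 s w^{2} \left(-16 + w\right)$ ($L{\left(w,s \right)} = 2 w \left(-16 + w\right) w s + 337 = 2 w^{2} \left(-16 + w\right) s + 337 = 2 s w^{2} \left(-16 + w\right) + 337 = 337 + 2 s w^{2} \left(-16 + w\right)$)
$\left(c{\left(123 \right)} + 102107\right) + L{\left(-105,-375 \right)} = \left(123 + 102107\right) + \left(337 + 2 \left(-375\right) \left(-105\right)^{2} \left(-16 - 105\right)\right) = 102230 + \left(337 + 2 \left(-375\right) 11025 \left(-121\right)\right) = 102230 + \left(337 + 1000518750\right) = 102230 + 1000519087 = 1000621317$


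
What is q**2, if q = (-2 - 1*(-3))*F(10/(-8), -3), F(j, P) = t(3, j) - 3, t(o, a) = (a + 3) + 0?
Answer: 25/16 ≈ 1.5625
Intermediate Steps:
t(o, a) = 3 + a (t(o, a) = (3 + a) + 0 = 3 + a)
F(j, P) = j (F(j, P) = (3 + j) - 3 = j)
q = -5/4 (q = (-2 - 1*(-3))*(10/(-8)) = (-2 + 3)*(10*(-1/8)) = 1*(-5/4) = -5/4 ≈ -1.2500)
q**2 = (-5/4)**2 = 25/16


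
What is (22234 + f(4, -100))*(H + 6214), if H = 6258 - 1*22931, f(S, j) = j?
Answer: -231499506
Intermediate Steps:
H = -16673 (H = 6258 - 22931 = -16673)
(22234 + f(4, -100))*(H + 6214) = (22234 - 100)*(-16673 + 6214) = 22134*(-10459) = -231499506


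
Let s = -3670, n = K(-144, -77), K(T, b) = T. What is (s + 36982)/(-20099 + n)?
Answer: -33312/20243 ≈ -1.6456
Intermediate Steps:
n = -144
(s + 36982)/(-20099 + n) = (-3670 + 36982)/(-20099 - 144) = 33312/(-20243) = 33312*(-1/20243) = -33312/20243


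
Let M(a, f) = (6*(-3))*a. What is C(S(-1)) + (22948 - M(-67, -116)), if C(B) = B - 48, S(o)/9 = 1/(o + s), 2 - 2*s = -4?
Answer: 43397/2 ≈ 21699.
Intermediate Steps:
s = 3 (s = 1 - 1/2*(-4) = 1 + 2 = 3)
M(a, f) = -18*a
S(o) = 9/(3 + o) (S(o) = 9/(o + 3) = 9/(3 + o))
C(B) = -48 + B
C(S(-1)) + (22948 - M(-67, -116)) = (-48 + 9/(3 - 1)) + (22948 - (-18)*(-67)) = (-48 + 9/2) + (22948 - 1*1206) = (-48 + 9*(1/2)) + (22948 - 1206) = (-48 + 9/2) + 21742 = -87/2 + 21742 = 43397/2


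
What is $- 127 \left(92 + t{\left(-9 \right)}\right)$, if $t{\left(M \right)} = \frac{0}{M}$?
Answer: $-11684$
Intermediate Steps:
$t{\left(M \right)} = 0$
$- 127 \left(92 + t{\left(-9 \right)}\right) = - 127 \left(92 + 0\right) = \left(-127\right) 92 = -11684$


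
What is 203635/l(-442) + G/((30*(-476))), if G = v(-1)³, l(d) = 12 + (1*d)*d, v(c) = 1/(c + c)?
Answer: 1453966111/1394984640 ≈ 1.0423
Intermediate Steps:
v(c) = 1/(2*c)
l(d) = 12 + d² (l(d) = 12 + d*d = 12 + d²)
G = -⅛ (G = ((½)/(-1))³ = ((½)*(-1))³ = (-½)³ = -⅛ ≈ -0.12500)
203635/l(-442) + G/((30*(-476))) = 203635/(12 + (-442)²) - 1/(8*(30*(-476))) = 203635/(12 + 195364) - ⅛/(-14280) = 203635/195376 - ⅛*(-1/14280) = 203635*(1/195376) + 1/114240 = 203635/195376 + 1/114240 = 1453966111/1394984640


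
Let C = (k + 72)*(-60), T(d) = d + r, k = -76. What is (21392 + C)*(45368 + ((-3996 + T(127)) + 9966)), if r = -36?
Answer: 1112512128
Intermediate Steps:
T(d) = -36 + d (T(d) = d - 36 = -36 + d)
C = 240 (C = (-76 + 72)*(-60) = -4*(-60) = 240)
(21392 + C)*(45368 + ((-3996 + T(127)) + 9966)) = (21392 + 240)*(45368 + ((-3996 + (-36 + 127)) + 9966)) = 21632*(45368 + ((-3996 + 91) + 9966)) = 21632*(45368 + (-3905 + 9966)) = 21632*(45368 + 6061) = 21632*51429 = 1112512128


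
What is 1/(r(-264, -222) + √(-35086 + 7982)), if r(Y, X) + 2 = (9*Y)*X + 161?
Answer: 527631/278394499265 - 44*I*√14/278394499265 ≈ 1.8953e-6 - 5.9137e-10*I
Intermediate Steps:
r(Y, X) = 159 + 9*X*Y (r(Y, X) = -2 + ((9*Y)*X + 161) = -2 + (9*X*Y + 161) = -2 + (161 + 9*X*Y) = 159 + 9*X*Y)
1/(r(-264, -222) + √(-35086 + 7982)) = 1/((159 + 9*(-222)*(-264)) + √(-35086 + 7982)) = 1/((159 + 527472) + √(-27104)) = 1/(527631 + 44*I*√14)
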